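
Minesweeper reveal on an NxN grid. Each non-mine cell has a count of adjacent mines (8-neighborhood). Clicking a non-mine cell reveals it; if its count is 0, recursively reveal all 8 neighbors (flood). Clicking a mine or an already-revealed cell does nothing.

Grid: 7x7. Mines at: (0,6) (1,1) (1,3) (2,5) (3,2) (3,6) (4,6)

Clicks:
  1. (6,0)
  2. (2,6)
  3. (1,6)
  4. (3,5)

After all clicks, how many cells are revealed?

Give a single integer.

Click 1 (6,0) count=0: revealed 27 new [(2,0) (2,1) (3,0) (3,1) (3,3) (3,4) (3,5) (4,0) (4,1) (4,2) (4,3) (4,4) (4,5) (5,0) (5,1) (5,2) (5,3) (5,4) (5,5) (5,6) (6,0) (6,1) (6,2) (6,3) (6,4) (6,5) (6,6)] -> total=27
Click 2 (2,6) count=2: revealed 1 new [(2,6)] -> total=28
Click 3 (1,6) count=2: revealed 1 new [(1,6)] -> total=29
Click 4 (3,5) count=3: revealed 0 new [(none)] -> total=29

Answer: 29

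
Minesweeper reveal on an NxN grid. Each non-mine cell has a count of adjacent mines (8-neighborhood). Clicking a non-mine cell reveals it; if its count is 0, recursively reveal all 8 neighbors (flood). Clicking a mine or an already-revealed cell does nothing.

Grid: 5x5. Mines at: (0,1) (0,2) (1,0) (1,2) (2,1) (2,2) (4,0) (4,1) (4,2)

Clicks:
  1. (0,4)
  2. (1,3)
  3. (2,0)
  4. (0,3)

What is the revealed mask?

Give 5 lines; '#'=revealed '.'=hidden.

Click 1 (0,4) count=0: revealed 10 new [(0,3) (0,4) (1,3) (1,4) (2,3) (2,4) (3,3) (3,4) (4,3) (4,4)] -> total=10
Click 2 (1,3) count=3: revealed 0 new [(none)] -> total=10
Click 3 (2,0) count=2: revealed 1 new [(2,0)] -> total=11
Click 4 (0,3) count=2: revealed 0 new [(none)] -> total=11

Answer: ...##
...##
#..##
...##
...##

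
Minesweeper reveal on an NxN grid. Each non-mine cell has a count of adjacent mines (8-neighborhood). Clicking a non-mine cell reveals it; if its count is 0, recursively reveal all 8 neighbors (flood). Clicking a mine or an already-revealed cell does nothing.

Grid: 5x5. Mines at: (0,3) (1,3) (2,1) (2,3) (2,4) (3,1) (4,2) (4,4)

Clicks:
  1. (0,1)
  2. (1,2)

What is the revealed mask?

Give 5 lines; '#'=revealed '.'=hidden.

Answer: ###..
###..
.....
.....
.....

Derivation:
Click 1 (0,1) count=0: revealed 6 new [(0,0) (0,1) (0,2) (1,0) (1,1) (1,2)] -> total=6
Click 2 (1,2) count=4: revealed 0 new [(none)] -> total=6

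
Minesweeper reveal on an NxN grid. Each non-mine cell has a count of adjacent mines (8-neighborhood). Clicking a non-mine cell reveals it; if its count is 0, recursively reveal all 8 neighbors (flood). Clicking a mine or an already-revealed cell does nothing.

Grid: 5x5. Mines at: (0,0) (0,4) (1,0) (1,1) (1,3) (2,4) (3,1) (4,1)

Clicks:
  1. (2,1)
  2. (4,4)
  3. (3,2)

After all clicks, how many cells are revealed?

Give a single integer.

Click 1 (2,1) count=3: revealed 1 new [(2,1)] -> total=1
Click 2 (4,4) count=0: revealed 6 new [(3,2) (3,3) (3,4) (4,2) (4,3) (4,4)] -> total=7
Click 3 (3,2) count=2: revealed 0 new [(none)] -> total=7

Answer: 7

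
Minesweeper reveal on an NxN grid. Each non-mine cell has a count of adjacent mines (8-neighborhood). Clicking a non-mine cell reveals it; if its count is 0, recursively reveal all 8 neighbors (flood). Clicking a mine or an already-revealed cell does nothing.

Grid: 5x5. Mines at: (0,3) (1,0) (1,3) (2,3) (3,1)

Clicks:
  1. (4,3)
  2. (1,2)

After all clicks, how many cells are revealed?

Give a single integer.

Click 1 (4,3) count=0: revealed 6 new [(3,2) (3,3) (3,4) (4,2) (4,3) (4,4)] -> total=6
Click 2 (1,2) count=3: revealed 1 new [(1,2)] -> total=7

Answer: 7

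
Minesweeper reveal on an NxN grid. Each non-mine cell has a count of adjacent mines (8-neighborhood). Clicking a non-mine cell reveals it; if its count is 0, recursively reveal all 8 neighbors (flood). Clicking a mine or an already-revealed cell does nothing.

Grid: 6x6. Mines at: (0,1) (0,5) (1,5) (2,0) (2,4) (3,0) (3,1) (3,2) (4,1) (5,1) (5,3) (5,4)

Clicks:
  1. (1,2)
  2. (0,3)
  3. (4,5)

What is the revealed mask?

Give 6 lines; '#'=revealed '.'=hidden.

Click 1 (1,2) count=1: revealed 1 new [(1,2)] -> total=1
Click 2 (0,3) count=0: revealed 5 new [(0,2) (0,3) (0,4) (1,3) (1,4)] -> total=6
Click 3 (4,5) count=1: revealed 1 new [(4,5)] -> total=7

Answer: ..###.
..###.
......
......
.....#
......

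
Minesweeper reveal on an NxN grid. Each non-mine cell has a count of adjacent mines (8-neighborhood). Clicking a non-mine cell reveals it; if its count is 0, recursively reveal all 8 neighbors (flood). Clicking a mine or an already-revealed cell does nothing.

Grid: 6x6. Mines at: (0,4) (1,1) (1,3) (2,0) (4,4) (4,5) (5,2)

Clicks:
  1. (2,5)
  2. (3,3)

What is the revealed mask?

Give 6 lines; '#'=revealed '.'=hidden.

Answer: ......
....##
....##
...###
......
......

Derivation:
Click 1 (2,5) count=0: revealed 6 new [(1,4) (1,5) (2,4) (2,5) (3,4) (3,5)] -> total=6
Click 2 (3,3) count=1: revealed 1 new [(3,3)] -> total=7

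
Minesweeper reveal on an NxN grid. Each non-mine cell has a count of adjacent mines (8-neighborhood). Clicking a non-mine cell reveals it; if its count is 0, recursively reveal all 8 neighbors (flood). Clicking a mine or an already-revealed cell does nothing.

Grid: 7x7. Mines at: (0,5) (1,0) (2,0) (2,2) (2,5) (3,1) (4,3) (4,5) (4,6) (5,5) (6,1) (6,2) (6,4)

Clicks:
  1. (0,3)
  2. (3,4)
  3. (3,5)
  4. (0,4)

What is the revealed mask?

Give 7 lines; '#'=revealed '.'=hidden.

Answer: .####..
.####..
.......
....##.
.......
.......
.......

Derivation:
Click 1 (0,3) count=0: revealed 8 new [(0,1) (0,2) (0,3) (0,4) (1,1) (1,2) (1,3) (1,4)] -> total=8
Click 2 (3,4) count=3: revealed 1 new [(3,4)] -> total=9
Click 3 (3,5) count=3: revealed 1 new [(3,5)] -> total=10
Click 4 (0,4) count=1: revealed 0 new [(none)] -> total=10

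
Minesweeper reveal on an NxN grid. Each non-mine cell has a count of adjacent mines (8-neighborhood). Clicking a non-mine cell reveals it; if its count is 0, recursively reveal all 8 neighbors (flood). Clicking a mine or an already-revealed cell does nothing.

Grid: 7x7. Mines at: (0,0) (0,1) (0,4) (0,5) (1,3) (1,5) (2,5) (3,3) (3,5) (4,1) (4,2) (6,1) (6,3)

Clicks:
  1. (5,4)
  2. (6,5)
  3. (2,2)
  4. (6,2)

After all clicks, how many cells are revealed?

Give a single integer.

Answer: 11

Derivation:
Click 1 (5,4) count=1: revealed 1 new [(5,4)] -> total=1
Click 2 (6,5) count=0: revealed 8 new [(4,4) (4,5) (4,6) (5,5) (5,6) (6,4) (6,5) (6,6)] -> total=9
Click 3 (2,2) count=2: revealed 1 new [(2,2)] -> total=10
Click 4 (6,2) count=2: revealed 1 new [(6,2)] -> total=11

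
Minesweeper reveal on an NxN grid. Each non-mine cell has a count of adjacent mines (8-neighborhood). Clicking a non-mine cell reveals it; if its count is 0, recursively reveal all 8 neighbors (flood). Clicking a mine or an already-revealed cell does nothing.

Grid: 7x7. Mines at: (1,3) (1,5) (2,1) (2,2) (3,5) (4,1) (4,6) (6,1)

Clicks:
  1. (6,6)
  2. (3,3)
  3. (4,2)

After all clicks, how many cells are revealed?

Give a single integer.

Click 1 (6,6) count=0: revealed 17 new [(3,2) (3,3) (3,4) (4,2) (4,3) (4,4) (4,5) (5,2) (5,3) (5,4) (5,5) (5,6) (6,2) (6,3) (6,4) (6,5) (6,6)] -> total=17
Click 2 (3,3) count=1: revealed 0 new [(none)] -> total=17
Click 3 (4,2) count=1: revealed 0 new [(none)] -> total=17

Answer: 17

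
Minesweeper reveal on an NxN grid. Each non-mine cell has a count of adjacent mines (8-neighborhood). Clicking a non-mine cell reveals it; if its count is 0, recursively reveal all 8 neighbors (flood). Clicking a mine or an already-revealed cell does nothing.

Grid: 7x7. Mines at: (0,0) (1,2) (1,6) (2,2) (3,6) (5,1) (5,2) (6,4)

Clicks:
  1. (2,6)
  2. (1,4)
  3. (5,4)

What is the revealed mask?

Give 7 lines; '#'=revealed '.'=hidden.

Answer: ...###.
...###.
...####
...###.
...###.
...###.
.......

Derivation:
Click 1 (2,6) count=2: revealed 1 new [(2,6)] -> total=1
Click 2 (1,4) count=0: revealed 18 new [(0,3) (0,4) (0,5) (1,3) (1,4) (1,5) (2,3) (2,4) (2,5) (3,3) (3,4) (3,5) (4,3) (4,4) (4,5) (5,3) (5,4) (5,5)] -> total=19
Click 3 (5,4) count=1: revealed 0 new [(none)] -> total=19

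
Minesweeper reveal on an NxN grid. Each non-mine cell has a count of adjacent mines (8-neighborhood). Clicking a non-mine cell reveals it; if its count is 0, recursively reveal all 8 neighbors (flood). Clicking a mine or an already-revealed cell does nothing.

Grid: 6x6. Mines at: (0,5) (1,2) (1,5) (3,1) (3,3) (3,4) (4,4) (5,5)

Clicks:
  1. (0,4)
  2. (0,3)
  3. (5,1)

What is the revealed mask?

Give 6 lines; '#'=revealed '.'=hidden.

Answer: ...##.
......
......
......
####..
####..

Derivation:
Click 1 (0,4) count=2: revealed 1 new [(0,4)] -> total=1
Click 2 (0,3) count=1: revealed 1 new [(0,3)] -> total=2
Click 3 (5,1) count=0: revealed 8 new [(4,0) (4,1) (4,2) (4,3) (5,0) (5,1) (5,2) (5,3)] -> total=10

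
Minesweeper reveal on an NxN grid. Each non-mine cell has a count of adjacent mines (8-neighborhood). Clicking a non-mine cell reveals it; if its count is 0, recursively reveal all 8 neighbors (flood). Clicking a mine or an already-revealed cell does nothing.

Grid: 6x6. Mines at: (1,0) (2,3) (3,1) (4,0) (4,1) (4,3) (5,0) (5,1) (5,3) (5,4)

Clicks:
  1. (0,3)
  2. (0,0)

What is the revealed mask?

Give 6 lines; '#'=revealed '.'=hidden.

Click 1 (0,3) count=0: revealed 16 new [(0,1) (0,2) (0,3) (0,4) (0,5) (1,1) (1,2) (1,3) (1,4) (1,5) (2,4) (2,5) (3,4) (3,5) (4,4) (4,5)] -> total=16
Click 2 (0,0) count=1: revealed 1 new [(0,0)] -> total=17

Answer: ######
.#####
....##
....##
....##
......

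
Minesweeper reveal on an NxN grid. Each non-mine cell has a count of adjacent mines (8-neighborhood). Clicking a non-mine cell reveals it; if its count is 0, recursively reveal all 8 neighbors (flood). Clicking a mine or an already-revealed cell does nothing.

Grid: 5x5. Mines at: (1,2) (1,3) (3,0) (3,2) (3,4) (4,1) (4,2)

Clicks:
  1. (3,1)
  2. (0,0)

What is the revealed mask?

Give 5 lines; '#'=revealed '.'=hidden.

Click 1 (3,1) count=4: revealed 1 new [(3,1)] -> total=1
Click 2 (0,0) count=0: revealed 6 new [(0,0) (0,1) (1,0) (1,1) (2,0) (2,1)] -> total=7

Answer: ##...
##...
##...
.#...
.....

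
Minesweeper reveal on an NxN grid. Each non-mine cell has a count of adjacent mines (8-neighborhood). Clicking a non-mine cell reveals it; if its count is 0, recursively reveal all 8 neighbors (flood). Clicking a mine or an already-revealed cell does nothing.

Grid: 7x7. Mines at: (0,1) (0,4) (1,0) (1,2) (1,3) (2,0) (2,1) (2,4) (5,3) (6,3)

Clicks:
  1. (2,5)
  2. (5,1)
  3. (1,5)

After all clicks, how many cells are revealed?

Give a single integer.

Click 1 (2,5) count=1: revealed 1 new [(2,5)] -> total=1
Click 2 (5,1) count=0: revealed 12 new [(3,0) (3,1) (3,2) (4,0) (4,1) (4,2) (5,0) (5,1) (5,2) (6,0) (6,1) (6,2)] -> total=13
Click 3 (1,5) count=2: revealed 1 new [(1,5)] -> total=14

Answer: 14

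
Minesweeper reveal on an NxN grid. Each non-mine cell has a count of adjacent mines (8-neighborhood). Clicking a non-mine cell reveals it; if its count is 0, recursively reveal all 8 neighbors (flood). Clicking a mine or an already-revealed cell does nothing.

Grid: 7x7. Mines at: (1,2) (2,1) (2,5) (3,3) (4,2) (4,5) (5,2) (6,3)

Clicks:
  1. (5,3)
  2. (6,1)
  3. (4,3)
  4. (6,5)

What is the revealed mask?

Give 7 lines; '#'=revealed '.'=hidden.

Click 1 (5,3) count=3: revealed 1 new [(5,3)] -> total=1
Click 2 (6,1) count=1: revealed 1 new [(6,1)] -> total=2
Click 3 (4,3) count=3: revealed 1 new [(4,3)] -> total=3
Click 4 (6,5) count=0: revealed 6 new [(5,4) (5,5) (5,6) (6,4) (6,5) (6,6)] -> total=9

Answer: .......
.......
.......
.......
...#...
...####
.#..###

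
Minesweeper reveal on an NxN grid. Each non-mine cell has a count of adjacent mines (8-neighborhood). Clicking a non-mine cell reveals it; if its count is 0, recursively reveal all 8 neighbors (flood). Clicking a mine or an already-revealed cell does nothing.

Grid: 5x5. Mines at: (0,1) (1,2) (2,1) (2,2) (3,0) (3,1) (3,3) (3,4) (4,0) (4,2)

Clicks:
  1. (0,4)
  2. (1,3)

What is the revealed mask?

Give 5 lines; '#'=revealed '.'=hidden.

Click 1 (0,4) count=0: revealed 6 new [(0,3) (0,4) (1,3) (1,4) (2,3) (2,4)] -> total=6
Click 2 (1,3) count=2: revealed 0 new [(none)] -> total=6

Answer: ...##
...##
...##
.....
.....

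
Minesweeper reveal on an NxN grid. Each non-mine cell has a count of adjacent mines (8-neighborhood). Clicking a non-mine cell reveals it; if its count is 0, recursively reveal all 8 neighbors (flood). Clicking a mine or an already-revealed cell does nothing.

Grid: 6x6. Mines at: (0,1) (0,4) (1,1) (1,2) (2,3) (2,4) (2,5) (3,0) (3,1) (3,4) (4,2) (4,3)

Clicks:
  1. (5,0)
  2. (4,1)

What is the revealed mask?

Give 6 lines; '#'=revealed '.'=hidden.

Answer: ......
......
......
......
##....
##....

Derivation:
Click 1 (5,0) count=0: revealed 4 new [(4,0) (4,1) (5,0) (5,1)] -> total=4
Click 2 (4,1) count=3: revealed 0 new [(none)] -> total=4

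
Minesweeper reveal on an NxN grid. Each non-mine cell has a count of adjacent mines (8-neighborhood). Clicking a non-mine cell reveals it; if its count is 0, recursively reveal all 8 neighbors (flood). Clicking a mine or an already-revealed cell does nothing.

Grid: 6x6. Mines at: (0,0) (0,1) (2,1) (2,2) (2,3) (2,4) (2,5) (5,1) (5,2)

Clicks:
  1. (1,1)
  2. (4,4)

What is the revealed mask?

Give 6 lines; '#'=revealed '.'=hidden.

Click 1 (1,1) count=4: revealed 1 new [(1,1)] -> total=1
Click 2 (4,4) count=0: revealed 9 new [(3,3) (3,4) (3,5) (4,3) (4,4) (4,5) (5,3) (5,4) (5,5)] -> total=10

Answer: ......
.#....
......
...###
...###
...###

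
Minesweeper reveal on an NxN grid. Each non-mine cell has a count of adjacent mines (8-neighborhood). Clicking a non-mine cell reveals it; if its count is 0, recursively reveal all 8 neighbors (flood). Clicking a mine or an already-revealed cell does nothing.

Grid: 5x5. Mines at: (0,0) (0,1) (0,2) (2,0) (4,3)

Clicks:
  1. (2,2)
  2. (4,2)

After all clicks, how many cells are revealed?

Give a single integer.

Click 1 (2,2) count=0: revealed 14 new [(0,3) (0,4) (1,1) (1,2) (1,3) (1,4) (2,1) (2,2) (2,3) (2,4) (3,1) (3,2) (3,3) (3,4)] -> total=14
Click 2 (4,2) count=1: revealed 1 new [(4,2)] -> total=15

Answer: 15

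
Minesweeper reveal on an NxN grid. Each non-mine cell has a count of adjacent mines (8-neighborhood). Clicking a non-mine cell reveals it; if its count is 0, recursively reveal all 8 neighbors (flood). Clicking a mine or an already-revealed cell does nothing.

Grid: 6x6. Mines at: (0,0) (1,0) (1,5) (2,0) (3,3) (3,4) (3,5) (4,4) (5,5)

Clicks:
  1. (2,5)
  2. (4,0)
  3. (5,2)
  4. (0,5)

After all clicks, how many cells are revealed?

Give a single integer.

Answer: 13

Derivation:
Click 1 (2,5) count=3: revealed 1 new [(2,5)] -> total=1
Click 2 (4,0) count=0: revealed 11 new [(3,0) (3,1) (3,2) (4,0) (4,1) (4,2) (4,3) (5,0) (5,1) (5,2) (5,3)] -> total=12
Click 3 (5,2) count=0: revealed 0 new [(none)] -> total=12
Click 4 (0,5) count=1: revealed 1 new [(0,5)] -> total=13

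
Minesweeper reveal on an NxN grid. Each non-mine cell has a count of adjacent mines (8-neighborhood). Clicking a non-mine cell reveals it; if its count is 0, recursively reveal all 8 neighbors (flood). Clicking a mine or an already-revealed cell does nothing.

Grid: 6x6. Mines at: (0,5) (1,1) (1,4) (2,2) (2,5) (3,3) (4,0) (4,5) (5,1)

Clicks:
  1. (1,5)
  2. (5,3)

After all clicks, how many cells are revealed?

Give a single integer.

Answer: 7

Derivation:
Click 1 (1,5) count=3: revealed 1 new [(1,5)] -> total=1
Click 2 (5,3) count=0: revealed 6 new [(4,2) (4,3) (4,4) (5,2) (5,3) (5,4)] -> total=7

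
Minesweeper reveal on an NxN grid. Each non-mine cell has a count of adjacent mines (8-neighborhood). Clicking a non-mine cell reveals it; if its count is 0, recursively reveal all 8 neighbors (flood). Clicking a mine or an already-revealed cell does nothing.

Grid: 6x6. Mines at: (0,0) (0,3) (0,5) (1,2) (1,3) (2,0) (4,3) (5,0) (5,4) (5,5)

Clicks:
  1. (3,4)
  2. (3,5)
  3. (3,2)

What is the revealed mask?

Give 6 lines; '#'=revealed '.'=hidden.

Answer: ......
....##
....##
..#.##
....##
......

Derivation:
Click 1 (3,4) count=1: revealed 1 new [(3,4)] -> total=1
Click 2 (3,5) count=0: revealed 7 new [(1,4) (1,5) (2,4) (2,5) (3,5) (4,4) (4,5)] -> total=8
Click 3 (3,2) count=1: revealed 1 new [(3,2)] -> total=9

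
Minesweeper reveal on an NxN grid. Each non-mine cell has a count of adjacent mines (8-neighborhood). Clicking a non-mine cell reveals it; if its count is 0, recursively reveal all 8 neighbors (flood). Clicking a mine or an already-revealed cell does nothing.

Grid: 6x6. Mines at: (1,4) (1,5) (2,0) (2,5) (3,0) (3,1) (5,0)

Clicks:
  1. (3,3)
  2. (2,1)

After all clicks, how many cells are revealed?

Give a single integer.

Click 1 (3,3) count=0: revealed 17 new [(2,2) (2,3) (2,4) (3,2) (3,3) (3,4) (3,5) (4,1) (4,2) (4,3) (4,4) (4,5) (5,1) (5,2) (5,3) (5,4) (5,5)] -> total=17
Click 2 (2,1) count=3: revealed 1 new [(2,1)] -> total=18

Answer: 18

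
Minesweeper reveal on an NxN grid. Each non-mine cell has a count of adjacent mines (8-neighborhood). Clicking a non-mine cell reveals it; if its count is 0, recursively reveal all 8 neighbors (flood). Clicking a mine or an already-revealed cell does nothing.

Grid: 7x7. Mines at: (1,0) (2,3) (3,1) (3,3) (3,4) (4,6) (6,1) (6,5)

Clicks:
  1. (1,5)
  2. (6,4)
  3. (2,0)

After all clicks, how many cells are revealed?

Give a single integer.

Answer: 19

Derivation:
Click 1 (1,5) count=0: revealed 17 new [(0,1) (0,2) (0,3) (0,4) (0,5) (0,6) (1,1) (1,2) (1,3) (1,4) (1,5) (1,6) (2,4) (2,5) (2,6) (3,5) (3,6)] -> total=17
Click 2 (6,4) count=1: revealed 1 new [(6,4)] -> total=18
Click 3 (2,0) count=2: revealed 1 new [(2,0)] -> total=19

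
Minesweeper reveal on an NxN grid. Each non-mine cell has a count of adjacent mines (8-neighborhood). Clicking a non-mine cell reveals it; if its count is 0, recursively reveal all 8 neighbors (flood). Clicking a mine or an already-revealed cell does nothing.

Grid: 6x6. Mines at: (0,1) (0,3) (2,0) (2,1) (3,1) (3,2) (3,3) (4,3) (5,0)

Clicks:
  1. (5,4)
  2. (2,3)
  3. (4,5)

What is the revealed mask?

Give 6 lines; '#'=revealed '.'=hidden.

Answer: ....##
....##
...###
....##
....##
....##

Derivation:
Click 1 (5,4) count=1: revealed 1 new [(5,4)] -> total=1
Click 2 (2,3) count=2: revealed 1 new [(2,3)] -> total=2
Click 3 (4,5) count=0: revealed 11 new [(0,4) (0,5) (1,4) (1,5) (2,4) (2,5) (3,4) (3,5) (4,4) (4,5) (5,5)] -> total=13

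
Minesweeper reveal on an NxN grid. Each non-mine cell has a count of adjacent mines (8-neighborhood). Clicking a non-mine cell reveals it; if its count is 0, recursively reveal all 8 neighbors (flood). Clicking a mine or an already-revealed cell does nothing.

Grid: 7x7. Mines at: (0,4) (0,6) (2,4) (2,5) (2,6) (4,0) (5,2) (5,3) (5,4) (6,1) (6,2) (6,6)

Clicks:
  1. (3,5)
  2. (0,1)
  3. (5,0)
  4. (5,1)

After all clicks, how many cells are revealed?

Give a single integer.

Answer: 22

Derivation:
Click 1 (3,5) count=3: revealed 1 new [(3,5)] -> total=1
Click 2 (0,1) count=0: revealed 19 new [(0,0) (0,1) (0,2) (0,3) (1,0) (1,1) (1,2) (1,3) (2,0) (2,1) (2,2) (2,3) (3,0) (3,1) (3,2) (3,3) (4,1) (4,2) (4,3)] -> total=20
Click 3 (5,0) count=2: revealed 1 new [(5,0)] -> total=21
Click 4 (5,1) count=4: revealed 1 new [(5,1)] -> total=22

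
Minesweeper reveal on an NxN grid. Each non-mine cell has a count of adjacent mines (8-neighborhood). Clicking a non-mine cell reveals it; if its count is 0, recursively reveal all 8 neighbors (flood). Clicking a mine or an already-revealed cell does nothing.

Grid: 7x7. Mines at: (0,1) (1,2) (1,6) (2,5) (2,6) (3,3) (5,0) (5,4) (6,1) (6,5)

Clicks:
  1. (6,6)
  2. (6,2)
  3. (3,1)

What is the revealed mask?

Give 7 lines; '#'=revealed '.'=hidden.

Click 1 (6,6) count=1: revealed 1 new [(6,6)] -> total=1
Click 2 (6,2) count=1: revealed 1 new [(6,2)] -> total=2
Click 3 (3,1) count=0: revealed 11 new [(1,0) (1,1) (2,0) (2,1) (2,2) (3,0) (3,1) (3,2) (4,0) (4,1) (4,2)] -> total=13

Answer: .......
##.....
###....
###....
###....
.......
..#...#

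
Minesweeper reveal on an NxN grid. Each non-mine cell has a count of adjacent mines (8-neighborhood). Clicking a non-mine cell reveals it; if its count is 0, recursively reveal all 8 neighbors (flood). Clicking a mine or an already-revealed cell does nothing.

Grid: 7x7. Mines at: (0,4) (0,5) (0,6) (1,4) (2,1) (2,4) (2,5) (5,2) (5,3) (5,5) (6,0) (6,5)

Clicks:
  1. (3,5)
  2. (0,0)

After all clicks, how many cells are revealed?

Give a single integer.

Click 1 (3,5) count=2: revealed 1 new [(3,5)] -> total=1
Click 2 (0,0) count=0: revealed 8 new [(0,0) (0,1) (0,2) (0,3) (1,0) (1,1) (1,2) (1,3)] -> total=9

Answer: 9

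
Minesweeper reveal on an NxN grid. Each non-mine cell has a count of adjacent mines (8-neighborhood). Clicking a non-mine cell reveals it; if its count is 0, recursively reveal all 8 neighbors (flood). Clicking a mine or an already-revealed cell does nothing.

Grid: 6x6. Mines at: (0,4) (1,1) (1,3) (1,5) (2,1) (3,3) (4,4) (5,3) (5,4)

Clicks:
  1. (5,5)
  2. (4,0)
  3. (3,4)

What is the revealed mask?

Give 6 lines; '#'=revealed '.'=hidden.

Click 1 (5,5) count=2: revealed 1 new [(5,5)] -> total=1
Click 2 (4,0) count=0: revealed 9 new [(3,0) (3,1) (3,2) (4,0) (4,1) (4,2) (5,0) (5,1) (5,2)] -> total=10
Click 3 (3,4) count=2: revealed 1 new [(3,4)] -> total=11

Answer: ......
......
......
###.#.
###...
###..#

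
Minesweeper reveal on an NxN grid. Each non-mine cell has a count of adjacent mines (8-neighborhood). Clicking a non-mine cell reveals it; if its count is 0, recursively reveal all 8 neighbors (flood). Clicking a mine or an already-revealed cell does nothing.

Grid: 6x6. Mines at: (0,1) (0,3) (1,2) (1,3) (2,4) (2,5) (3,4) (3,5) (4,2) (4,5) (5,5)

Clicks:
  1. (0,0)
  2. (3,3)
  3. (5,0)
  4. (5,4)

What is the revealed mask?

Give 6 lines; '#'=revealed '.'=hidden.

Answer: #.....
##....
##....
##.#..
##....
##..#.

Derivation:
Click 1 (0,0) count=1: revealed 1 new [(0,0)] -> total=1
Click 2 (3,3) count=3: revealed 1 new [(3,3)] -> total=2
Click 3 (5,0) count=0: revealed 10 new [(1,0) (1,1) (2,0) (2,1) (3,0) (3,1) (4,0) (4,1) (5,0) (5,1)] -> total=12
Click 4 (5,4) count=2: revealed 1 new [(5,4)] -> total=13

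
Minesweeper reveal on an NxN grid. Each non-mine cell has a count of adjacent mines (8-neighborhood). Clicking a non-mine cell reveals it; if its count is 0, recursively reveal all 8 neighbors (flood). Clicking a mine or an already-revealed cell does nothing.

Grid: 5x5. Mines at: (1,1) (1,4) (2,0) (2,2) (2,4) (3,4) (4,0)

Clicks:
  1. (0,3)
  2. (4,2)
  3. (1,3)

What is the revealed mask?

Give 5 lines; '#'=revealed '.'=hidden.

Answer: ...#.
...#.
.....
.###.
.###.

Derivation:
Click 1 (0,3) count=1: revealed 1 new [(0,3)] -> total=1
Click 2 (4,2) count=0: revealed 6 new [(3,1) (3,2) (3,3) (4,1) (4,2) (4,3)] -> total=7
Click 3 (1,3) count=3: revealed 1 new [(1,3)] -> total=8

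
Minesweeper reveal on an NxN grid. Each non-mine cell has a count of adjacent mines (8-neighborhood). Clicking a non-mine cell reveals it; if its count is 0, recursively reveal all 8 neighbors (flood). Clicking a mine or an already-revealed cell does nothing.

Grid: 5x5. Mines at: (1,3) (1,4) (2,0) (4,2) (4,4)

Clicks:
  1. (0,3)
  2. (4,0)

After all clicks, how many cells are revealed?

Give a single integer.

Answer: 5

Derivation:
Click 1 (0,3) count=2: revealed 1 new [(0,3)] -> total=1
Click 2 (4,0) count=0: revealed 4 new [(3,0) (3,1) (4,0) (4,1)] -> total=5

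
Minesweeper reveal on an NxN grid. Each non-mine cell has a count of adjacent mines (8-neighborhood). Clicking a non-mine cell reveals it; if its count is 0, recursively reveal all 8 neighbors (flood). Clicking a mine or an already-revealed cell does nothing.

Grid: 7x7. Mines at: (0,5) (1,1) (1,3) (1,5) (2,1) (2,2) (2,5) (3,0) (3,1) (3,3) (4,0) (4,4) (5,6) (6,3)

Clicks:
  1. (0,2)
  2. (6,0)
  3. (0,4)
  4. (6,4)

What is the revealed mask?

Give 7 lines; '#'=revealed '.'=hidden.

Click 1 (0,2) count=2: revealed 1 new [(0,2)] -> total=1
Click 2 (6,0) count=0: revealed 6 new [(5,0) (5,1) (5,2) (6,0) (6,1) (6,2)] -> total=7
Click 3 (0,4) count=3: revealed 1 new [(0,4)] -> total=8
Click 4 (6,4) count=1: revealed 1 new [(6,4)] -> total=9

Answer: ..#.#..
.......
.......
.......
.......
###....
###.#..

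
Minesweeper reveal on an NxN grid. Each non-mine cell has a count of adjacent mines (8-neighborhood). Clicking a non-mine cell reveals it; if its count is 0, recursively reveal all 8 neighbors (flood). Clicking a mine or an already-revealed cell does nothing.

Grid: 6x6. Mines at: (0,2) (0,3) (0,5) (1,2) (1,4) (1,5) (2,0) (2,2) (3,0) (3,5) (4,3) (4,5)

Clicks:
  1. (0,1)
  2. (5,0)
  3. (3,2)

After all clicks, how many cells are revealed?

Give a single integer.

Answer: 8

Derivation:
Click 1 (0,1) count=2: revealed 1 new [(0,1)] -> total=1
Click 2 (5,0) count=0: revealed 6 new [(4,0) (4,1) (4,2) (5,0) (5,1) (5,2)] -> total=7
Click 3 (3,2) count=2: revealed 1 new [(3,2)] -> total=8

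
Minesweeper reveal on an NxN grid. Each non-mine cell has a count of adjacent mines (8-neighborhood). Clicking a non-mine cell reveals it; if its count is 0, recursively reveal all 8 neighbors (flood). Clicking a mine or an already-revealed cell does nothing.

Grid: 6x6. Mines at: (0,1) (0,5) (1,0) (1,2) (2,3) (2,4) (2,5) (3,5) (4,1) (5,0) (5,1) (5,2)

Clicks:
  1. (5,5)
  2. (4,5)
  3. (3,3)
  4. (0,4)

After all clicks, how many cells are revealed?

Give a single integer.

Click 1 (5,5) count=0: revealed 6 new [(4,3) (4,4) (4,5) (5,3) (5,4) (5,5)] -> total=6
Click 2 (4,5) count=1: revealed 0 new [(none)] -> total=6
Click 3 (3,3) count=2: revealed 1 new [(3,3)] -> total=7
Click 4 (0,4) count=1: revealed 1 new [(0,4)] -> total=8

Answer: 8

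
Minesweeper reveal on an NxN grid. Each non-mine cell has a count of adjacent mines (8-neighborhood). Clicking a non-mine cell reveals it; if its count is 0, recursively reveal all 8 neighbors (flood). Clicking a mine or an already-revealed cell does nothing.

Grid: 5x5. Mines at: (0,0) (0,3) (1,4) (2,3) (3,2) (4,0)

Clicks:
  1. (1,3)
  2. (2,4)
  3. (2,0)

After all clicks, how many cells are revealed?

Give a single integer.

Answer: 8

Derivation:
Click 1 (1,3) count=3: revealed 1 new [(1,3)] -> total=1
Click 2 (2,4) count=2: revealed 1 new [(2,4)] -> total=2
Click 3 (2,0) count=0: revealed 6 new [(1,0) (1,1) (2,0) (2,1) (3,0) (3,1)] -> total=8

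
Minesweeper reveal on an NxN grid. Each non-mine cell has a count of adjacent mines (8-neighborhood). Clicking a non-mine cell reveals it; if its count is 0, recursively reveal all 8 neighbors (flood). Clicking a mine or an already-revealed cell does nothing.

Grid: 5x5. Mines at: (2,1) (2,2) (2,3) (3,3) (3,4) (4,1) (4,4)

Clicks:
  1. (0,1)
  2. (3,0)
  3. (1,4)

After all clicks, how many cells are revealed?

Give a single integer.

Click 1 (0,1) count=0: revealed 10 new [(0,0) (0,1) (0,2) (0,3) (0,4) (1,0) (1,1) (1,2) (1,3) (1,4)] -> total=10
Click 2 (3,0) count=2: revealed 1 new [(3,0)] -> total=11
Click 3 (1,4) count=1: revealed 0 new [(none)] -> total=11

Answer: 11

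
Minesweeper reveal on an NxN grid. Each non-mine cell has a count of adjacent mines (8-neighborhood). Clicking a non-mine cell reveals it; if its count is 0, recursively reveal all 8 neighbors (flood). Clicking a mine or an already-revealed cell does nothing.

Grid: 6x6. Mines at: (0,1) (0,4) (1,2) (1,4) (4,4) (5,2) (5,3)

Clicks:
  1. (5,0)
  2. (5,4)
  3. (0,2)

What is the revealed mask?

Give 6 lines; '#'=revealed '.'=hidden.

Answer: ..#...
##....
####..
####..
####..
##..#.

Derivation:
Click 1 (5,0) count=0: revealed 16 new [(1,0) (1,1) (2,0) (2,1) (2,2) (2,3) (3,0) (3,1) (3,2) (3,3) (4,0) (4,1) (4,2) (4,3) (5,0) (5,1)] -> total=16
Click 2 (5,4) count=2: revealed 1 new [(5,4)] -> total=17
Click 3 (0,2) count=2: revealed 1 new [(0,2)] -> total=18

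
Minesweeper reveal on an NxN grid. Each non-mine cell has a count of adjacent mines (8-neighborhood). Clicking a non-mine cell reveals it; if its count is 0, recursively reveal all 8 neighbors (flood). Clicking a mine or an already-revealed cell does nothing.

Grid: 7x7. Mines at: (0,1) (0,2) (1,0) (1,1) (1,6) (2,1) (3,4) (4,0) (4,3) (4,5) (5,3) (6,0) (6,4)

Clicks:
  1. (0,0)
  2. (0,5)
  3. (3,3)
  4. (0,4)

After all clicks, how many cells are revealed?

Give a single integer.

Answer: 11

Derivation:
Click 1 (0,0) count=3: revealed 1 new [(0,0)] -> total=1
Click 2 (0,5) count=1: revealed 1 new [(0,5)] -> total=2
Click 3 (3,3) count=2: revealed 1 new [(3,3)] -> total=3
Click 4 (0,4) count=0: revealed 8 new [(0,3) (0,4) (1,3) (1,4) (1,5) (2,3) (2,4) (2,5)] -> total=11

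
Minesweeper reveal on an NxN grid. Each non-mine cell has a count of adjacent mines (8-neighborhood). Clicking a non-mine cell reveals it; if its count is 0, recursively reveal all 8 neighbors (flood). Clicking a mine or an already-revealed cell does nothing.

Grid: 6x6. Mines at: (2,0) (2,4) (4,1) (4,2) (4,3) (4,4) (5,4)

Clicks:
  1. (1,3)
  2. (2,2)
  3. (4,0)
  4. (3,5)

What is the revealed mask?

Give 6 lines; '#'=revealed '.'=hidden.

Click 1 (1,3) count=1: revealed 1 new [(1,3)] -> total=1
Click 2 (2,2) count=0: revealed 17 new [(0,0) (0,1) (0,2) (0,3) (0,4) (0,5) (1,0) (1,1) (1,2) (1,4) (1,5) (2,1) (2,2) (2,3) (3,1) (3,2) (3,3)] -> total=18
Click 3 (4,0) count=1: revealed 1 new [(4,0)] -> total=19
Click 4 (3,5) count=2: revealed 1 new [(3,5)] -> total=20

Answer: ######
######
.###..
.###.#
#.....
......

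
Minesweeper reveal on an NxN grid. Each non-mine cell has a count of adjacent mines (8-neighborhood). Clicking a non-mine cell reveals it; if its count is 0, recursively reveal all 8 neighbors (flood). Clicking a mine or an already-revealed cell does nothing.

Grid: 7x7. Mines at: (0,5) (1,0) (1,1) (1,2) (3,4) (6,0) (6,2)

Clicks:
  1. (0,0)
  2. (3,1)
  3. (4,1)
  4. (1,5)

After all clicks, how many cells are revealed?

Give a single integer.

Answer: 18

Derivation:
Click 1 (0,0) count=2: revealed 1 new [(0,0)] -> total=1
Click 2 (3,1) count=0: revealed 16 new [(2,0) (2,1) (2,2) (2,3) (3,0) (3,1) (3,2) (3,3) (4,0) (4,1) (4,2) (4,3) (5,0) (5,1) (5,2) (5,3)] -> total=17
Click 3 (4,1) count=0: revealed 0 new [(none)] -> total=17
Click 4 (1,5) count=1: revealed 1 new [(1,5)] -> total=18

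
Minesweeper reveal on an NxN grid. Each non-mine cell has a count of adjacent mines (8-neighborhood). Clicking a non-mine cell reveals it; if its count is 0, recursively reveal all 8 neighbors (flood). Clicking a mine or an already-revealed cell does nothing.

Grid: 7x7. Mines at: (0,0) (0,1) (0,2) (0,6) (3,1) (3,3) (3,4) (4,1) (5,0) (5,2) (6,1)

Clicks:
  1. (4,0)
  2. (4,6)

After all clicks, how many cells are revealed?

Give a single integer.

Answer: 19

Derivation:
Click 1 (4,0) count=3: revealed 1 new [(4,0)] -> total=1
Click 2 (4,6) count=0: revealed 18 new [(1,5) (1,6) (2,5) (2,6) (3,5) (3,6) (4,3) (4,4) (4,5) (4,6) (5,3) (5,4) (5,5) (5,6) (6,3) (6,4) (6,5) (6,6)] -> total=19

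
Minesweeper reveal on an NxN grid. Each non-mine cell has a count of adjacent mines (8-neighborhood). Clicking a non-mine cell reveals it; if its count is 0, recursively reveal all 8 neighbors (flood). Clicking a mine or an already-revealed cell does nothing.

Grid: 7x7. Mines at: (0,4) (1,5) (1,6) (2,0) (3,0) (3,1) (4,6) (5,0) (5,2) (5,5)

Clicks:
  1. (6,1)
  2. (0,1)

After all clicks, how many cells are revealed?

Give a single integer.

Answer: 23

Derivation:
Click 1 (6,1) count=2: revealed 1 new [(6,1)] -> total=1
Click 2 (0,1) count=0: revealed 22 new [(0,0) (0,1) (0,2) (0,3) (1,0) (1,1) (1,2) (1,3) (1,4) (2,1) (2,2) (2,3) (2,4) (2,5) (3,2) (3,3) (3,4) (3,5) (4,2) (4,3) (4,4) (4,5)] -> total=23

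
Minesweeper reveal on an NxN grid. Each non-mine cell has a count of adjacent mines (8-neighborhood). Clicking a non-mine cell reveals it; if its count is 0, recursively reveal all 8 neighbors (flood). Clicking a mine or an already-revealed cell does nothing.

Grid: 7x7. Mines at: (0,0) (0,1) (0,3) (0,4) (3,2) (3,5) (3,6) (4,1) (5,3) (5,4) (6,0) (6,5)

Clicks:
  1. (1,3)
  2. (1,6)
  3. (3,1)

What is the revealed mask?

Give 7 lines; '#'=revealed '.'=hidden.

Answer: .....##
...#.##
.....##
.#.....
.......
.......
.......

Derivation:
Click 1 (1,3) count=2: revealed 1 new [(1,3)] -> total=1
Click 2 (1,6) count=0: revealed 6 new [(0,5) (0,6) (1,5) (1,6) (2,5) (2,6)] -> total=7
Click 3 (3,1) count=2: revealed 1 new [(3,1)] -> total=8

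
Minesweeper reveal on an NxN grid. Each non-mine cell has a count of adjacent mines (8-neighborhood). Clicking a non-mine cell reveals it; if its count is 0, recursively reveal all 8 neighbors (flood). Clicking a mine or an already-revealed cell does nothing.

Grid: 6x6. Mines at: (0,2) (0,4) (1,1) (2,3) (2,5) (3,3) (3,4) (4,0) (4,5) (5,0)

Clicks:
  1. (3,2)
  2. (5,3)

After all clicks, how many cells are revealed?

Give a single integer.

Click 1 (3,2) count=2: revealed 1 new [(3,2)] -> total=1
Click 2 (5,3) count=0: revealed 8 new [(4,1) (4,2) (4,3) (4,4) (5,1) (5,2) (5,3) (5,4)] -> total=9

Answer: 9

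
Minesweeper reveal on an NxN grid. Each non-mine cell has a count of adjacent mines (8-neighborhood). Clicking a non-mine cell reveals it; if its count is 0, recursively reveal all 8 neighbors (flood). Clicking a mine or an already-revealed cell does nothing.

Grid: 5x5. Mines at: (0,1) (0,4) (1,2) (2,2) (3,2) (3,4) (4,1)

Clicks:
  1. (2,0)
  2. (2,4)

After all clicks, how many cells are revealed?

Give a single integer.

Answer: 7

Derivation:
Click 1 (2,0) count=0: revealed 6 new [(1,0) (1,1) (2,0) (2,1) (3,0) (3,1)] -> total=6
Click 2 (2,4) count=1: revealed 1 new [(2,4)] -> total=7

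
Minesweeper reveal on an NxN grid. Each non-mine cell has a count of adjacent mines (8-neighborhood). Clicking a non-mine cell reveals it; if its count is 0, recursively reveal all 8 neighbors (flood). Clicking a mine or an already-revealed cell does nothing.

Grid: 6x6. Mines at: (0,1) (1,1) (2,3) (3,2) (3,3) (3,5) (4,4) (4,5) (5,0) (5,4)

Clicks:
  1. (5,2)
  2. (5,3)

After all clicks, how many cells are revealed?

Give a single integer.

Click 1 (5,2) count=0: revealed 6 new [(4,1) (4,2) (4,3) (5,1) (5,2) (5,3)] -> total=6
Click 2 (5,3) count=2: revealed 0 new [(none)] -> total=6

Answer: 6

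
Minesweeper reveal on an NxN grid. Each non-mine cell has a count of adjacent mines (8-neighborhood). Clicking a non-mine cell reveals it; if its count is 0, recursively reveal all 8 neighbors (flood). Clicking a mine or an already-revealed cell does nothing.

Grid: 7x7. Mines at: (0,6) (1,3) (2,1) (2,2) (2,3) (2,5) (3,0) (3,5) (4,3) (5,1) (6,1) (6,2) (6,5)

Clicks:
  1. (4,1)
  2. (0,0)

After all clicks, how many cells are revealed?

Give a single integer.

Answer: 7

Derivation:
Click 1 (4,1) count=2: revealed 1 new [(4,1)] -> total=1
Click 2 (0,0) count=0: revealed 6 new [(0,0) (0,1) (0,2) (1,0) (1,1) (1,2)] -> total=7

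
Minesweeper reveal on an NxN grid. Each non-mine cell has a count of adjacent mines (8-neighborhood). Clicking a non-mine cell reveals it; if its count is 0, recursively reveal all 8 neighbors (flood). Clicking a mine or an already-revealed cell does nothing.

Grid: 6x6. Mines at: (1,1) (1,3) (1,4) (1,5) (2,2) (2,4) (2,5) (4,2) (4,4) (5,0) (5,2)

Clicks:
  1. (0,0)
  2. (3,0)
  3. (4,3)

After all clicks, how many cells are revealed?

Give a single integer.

Click 1 (0,0) count=1: revealed 1 new [(0,0)] -> total=1
Click 2 (3,0) count=0: revealed 6 new [(2,0) (2,1) (3,0) (3,1) (4,0) (4,1)] -> total=7
Click 3 (4,3) count=3: revealed 1 new [(4,3)] -> total=8

Answer: 8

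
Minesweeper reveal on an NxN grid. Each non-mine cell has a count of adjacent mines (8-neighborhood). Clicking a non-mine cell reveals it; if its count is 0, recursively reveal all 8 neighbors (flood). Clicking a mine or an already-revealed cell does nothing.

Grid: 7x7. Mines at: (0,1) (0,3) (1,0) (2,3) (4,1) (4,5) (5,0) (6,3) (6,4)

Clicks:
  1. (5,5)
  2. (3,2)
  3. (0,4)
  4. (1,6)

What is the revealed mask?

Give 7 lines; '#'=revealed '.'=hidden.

Answer: ....###
....###
....###
..#.###
.......
.....#.
.......

Derivation:
Click 1 (5,5) count=2: revealed 1 new [(5,5)] -> total=1
Click 2 (3,2) count=2: revealed 1 new [(3,2)] -> total=2
Click 3 (0,4) count=1: revealed 1 new [(0,4)] -> total=3
Click 4 (1,6) count=0: revealed 11 new [(0,5) (0,6) (1,4) (1,5) (1,6) (2,4) (2,5) (2,6) (3,4) (3,5) (3,6)] -> total=14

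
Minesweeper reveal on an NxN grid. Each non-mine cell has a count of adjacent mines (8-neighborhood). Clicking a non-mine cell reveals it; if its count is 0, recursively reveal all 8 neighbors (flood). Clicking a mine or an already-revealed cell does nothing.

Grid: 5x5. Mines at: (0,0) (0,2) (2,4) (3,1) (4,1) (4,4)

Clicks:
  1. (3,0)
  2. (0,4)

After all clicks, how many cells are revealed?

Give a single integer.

Click 1 (3,0) count=2: revealed 1 new [(3,0)] -> total=1
Click 2 (0,4) count=0: revealed 4 new [(0,3) (0,4) (1,3) (1,4)] -> total=5

Answer: 5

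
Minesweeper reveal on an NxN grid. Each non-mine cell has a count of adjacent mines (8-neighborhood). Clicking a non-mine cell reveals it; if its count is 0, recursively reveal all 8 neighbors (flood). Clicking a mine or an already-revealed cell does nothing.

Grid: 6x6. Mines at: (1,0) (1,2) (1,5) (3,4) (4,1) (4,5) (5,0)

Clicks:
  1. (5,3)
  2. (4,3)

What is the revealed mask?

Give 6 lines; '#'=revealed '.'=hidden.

Click 1 (5,3) count=0: revealed 6 new [(4,2) (4,3) (4,4) (5,2) (5,3) (5,4)] -> total=6
Click 2 (4,3) count=1: revealed 0 new [(none)] -> total=6

Answer: ......
......
......
......
..###.
..###.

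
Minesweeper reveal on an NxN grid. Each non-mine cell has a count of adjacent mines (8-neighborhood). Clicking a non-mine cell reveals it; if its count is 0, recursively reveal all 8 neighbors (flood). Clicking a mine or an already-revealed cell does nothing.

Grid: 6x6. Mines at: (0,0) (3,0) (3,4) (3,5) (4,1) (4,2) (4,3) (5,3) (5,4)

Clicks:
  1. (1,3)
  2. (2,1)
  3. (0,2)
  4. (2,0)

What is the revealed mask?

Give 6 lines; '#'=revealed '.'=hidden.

Answer: .#####
.#####
######
.###..
......
......

Derivation:
Click 1 (1,3) count=0: revealed 18 new [(0,1) (0,2) (0,3) (0,4) (0,5) (1,1) (1,2) (1,3) (1,4) (1,5) (2,1) (2,2) (2,3) (2,4) (2,5) (3,1) (3,2) (3,3)] -> total=18
Click 2 (2,1) count=1: revealed 0 new [(none)] -> total=18
Click 3 (0,2) count=0: revealed 0 new [(none)] -> total=18
Click 4 (2,0) count=1: revealed 1 new [(2,0)] -> total=19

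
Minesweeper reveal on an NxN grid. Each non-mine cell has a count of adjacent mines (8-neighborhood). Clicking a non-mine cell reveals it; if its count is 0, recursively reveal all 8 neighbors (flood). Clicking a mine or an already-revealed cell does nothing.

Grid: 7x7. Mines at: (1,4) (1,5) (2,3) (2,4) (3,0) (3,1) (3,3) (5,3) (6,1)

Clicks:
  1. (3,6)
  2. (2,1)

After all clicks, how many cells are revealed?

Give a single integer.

Answer: 15

Derivation:
Click 1 (3,6) count=0: revealed 14 new [(2,5) (2,6) (3,4) (3,5) (3,6) (4,4) (4,5) (4,6) (5,4) (5,5) (5,6) (6,4) (6,5) (6,6)] -> total=14
Click 2 (2,1) count=2: revealed 1 new [(2,1)] -> total=15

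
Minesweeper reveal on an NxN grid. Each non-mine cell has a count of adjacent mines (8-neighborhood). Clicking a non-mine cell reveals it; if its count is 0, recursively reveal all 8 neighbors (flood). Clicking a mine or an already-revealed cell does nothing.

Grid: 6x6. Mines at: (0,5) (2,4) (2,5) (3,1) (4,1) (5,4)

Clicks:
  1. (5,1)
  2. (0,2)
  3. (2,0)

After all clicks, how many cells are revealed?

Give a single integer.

Click 1 (5,1) count=1: revealed 1 new [(5,1)] -> total=1
Click 2 (0,2) count=0: revealed 14 new [(0,0) (0,1) (0,2) (0,3) (0,4) (1,0) (1,1) (1,2) (1,3) (1,4) (2,0) (2,1) (2,2) (2,3)] -> total=15
Click 3 (2,0) count=1: revealed 0 new [(none)] -> total=15

Answer: 15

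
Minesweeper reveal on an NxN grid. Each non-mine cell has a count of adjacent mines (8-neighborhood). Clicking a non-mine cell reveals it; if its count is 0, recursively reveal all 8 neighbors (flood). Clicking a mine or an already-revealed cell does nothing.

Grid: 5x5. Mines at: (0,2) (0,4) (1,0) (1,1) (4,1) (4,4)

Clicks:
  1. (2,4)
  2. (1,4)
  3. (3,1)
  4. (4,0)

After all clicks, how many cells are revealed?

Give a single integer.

Click 1 (2,4) count=0: revealed 9 new [(1,2) (1,3) (1,4) (2,2) (2,3) (2,4) (3,2) (3,3) (3,4)] -> total=9
Click 2 (1,4) count=1: revealed 0 new [(none)] -> total=9
Click 3 (3,1) count=1: revealed 1 new [(3,1)] -> total=10
Click 4 (4,0) count=1: revealed 1 new [(4,0)] -> total=11

Answer: 11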